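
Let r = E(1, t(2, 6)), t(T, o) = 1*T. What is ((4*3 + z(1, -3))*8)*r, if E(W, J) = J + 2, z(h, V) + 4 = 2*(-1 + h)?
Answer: 256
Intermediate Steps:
t(T, o) = T
z(h, V) = -6 + 2*h (z(h, V) = -4 + 2*(-1 + h) = -4 + (-2 + 2*h) = -6 + 2*h)
E(W, J) = 2 + J
r = 4 (r = 2 + 2 = 4)
((4*3 + z(1, -3))*8)*r = ((4*3 + (-6 + 2*1))*8)*4 = ((12 + (-6 + 2))*8)*4 = ((12 - 4)*8)*4 = (8*8)*4 = 64*4 = 256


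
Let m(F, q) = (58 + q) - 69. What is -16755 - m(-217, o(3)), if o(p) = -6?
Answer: -16738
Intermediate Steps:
m(F, q) = -11 + q
-16755 - m(-217, o(3)) = -16755 - (-11 - 6) = -16755 - 1*(-17) = -16755 + 17 = -16738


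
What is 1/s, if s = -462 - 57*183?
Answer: -1/10893 ≈ -9.1802e-5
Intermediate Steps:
s = -10893 (s = -462 - 10431 = -10893)
1/s = 1/(-10893) = -1/10893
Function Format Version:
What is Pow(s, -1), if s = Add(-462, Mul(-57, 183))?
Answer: Rational(-1, 10893) ≈ -9.1802e-5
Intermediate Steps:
s = -10893 (s = Add(-462, -10431) = -10893)
Pow(s, -1) = Pow(-10893, -1) = Rational(-1, 10893)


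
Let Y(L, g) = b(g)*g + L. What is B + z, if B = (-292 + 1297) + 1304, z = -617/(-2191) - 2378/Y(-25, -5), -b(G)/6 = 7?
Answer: 930822462/405335 ≈ 2296.4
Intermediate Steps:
b(G) = -42 (b(G) = -6*7 = -42)
Y(L, g) = L - 42*g (Y(L, g) = -42*g + L = L - 42*g)
z = -5096053/405335 (z = -617/(-2191) - 2378/(-25 - 42*(-5)) = -617*(-1/2191) - 2378/(-25 + 210) = 617/2191 - 2378/185 = -5096053/405335 ≈ -12.572)
B = 2309 (B = 1005 + 1304 = 2309)
B + z = 2309 - 5096053/405335 = 930822462/405335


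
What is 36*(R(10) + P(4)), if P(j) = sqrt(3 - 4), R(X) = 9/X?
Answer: 162/5 + 36*I ≈ 32.4 + 36.0*I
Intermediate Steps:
P(j) = I (P(j) = sqrt(-1) = I)
36*(R(10) + P(4)) = 36*(9/10 + I) = 162/5 + 36*I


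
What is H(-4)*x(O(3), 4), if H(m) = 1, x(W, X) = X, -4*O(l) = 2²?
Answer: 4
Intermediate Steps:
O(l) = -1 (O(l) = -¼*2² = -¼*4 = -1)
H(-4)*x(O(3), 4) = 1*4 = 4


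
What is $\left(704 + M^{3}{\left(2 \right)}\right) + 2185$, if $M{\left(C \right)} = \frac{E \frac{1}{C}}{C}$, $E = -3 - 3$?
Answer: $\frac{23085}{8} \approx 2885.6$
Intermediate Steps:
$E = -6$
$M{\left(C \right)} = - \frac{6}{C^{2}}$ ($M{\left(C \right)} = \frac{\left(-6\right) \frac{1}{C}}{C} = - \frac{6}{C^{2}}$)
$\left(704 + M^{3}{\left(2 \right)}\right) + 2185 = \left(704 + \left(- \frac{6}{4}\right)^{3}\right) + 2185 = \left(704 + \left(\left(-6\right) \frac{1}{4}\right)^{3}\right) + 2185 = \left(704 + \left(- \frac{3}{2}\right)^{3}\right) + 2185 = \left(704 - \frac{27}{8}\right) + 2185 = \frac{5605}{8} + 2185 = \frac{23085}{8}$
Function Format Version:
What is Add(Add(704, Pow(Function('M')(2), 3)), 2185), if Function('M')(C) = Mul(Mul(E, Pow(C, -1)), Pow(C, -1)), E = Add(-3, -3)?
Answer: Rational(23085, 8) ≈ 2885.6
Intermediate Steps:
E = -6
Function('M')(C) = Mul(-6, Pow(C, -2)) (Function('M')(C) = Mul(Mul(-6, Pow(C, -1)), Pow(C, -1)) = Mul(-6, Pow(C, -2)))
Add(Add(704, Pow(Function('M')(2), 3)), 2185) = Add(Add(704, Pow(Mul(-6, Pow(2, -2)), 3)), 2185) = Add(Add(704, Pow(Mul(-6, Rational(1, 4)), 3)), 2185) = Add(Add(704, Pow(Rational(-3, 2), 3)), 2185) = Add(Add(704, Rational(-27, 8)), 2185) = Add(Rational(5605, 8), 2185) = Rational(23085, 8)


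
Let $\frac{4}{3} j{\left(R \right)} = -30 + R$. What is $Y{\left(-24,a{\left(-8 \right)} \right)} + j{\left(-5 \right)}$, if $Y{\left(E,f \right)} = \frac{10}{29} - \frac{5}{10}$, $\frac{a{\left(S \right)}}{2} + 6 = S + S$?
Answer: $- \frac{3063}{116} \approx -26.405$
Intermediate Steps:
$a{\left(S \right)} = -12 + 4 S$ ($a{\left(S \right)} = -12 + 2 \left(S + S\right) = -12 + 2 \cdot 2 S = -12 + 4 S$)
$j{\left(R \right)} = - \frac{45}{2} + \frac{3 R}{4}$ ($j{\left(R \right)} = \frac{3 \left(-30 + R\right)}{4} = - \frac{45}{2} + \frac{3 R}{4}$)
$Y{\left(E,f \right)} = - \frac{9}{58}$ ($Y{\left(E,f \right)} = 10 \cdot \frac{1}{29} - \frac{1}{2} = \frac{10}{29} - \frac{1}{2} = - \frac{9}{58}$)
$Y{\left(-24,a{\left(-8 \right)} \right)} + j{\left(-5 \right)} = - \frac{9}{58} + \left(- \frac{45}{2} + \frac{3}{4} \left(-5\right)\right) = - \frac{9}{58} - \frac{105}{4} = - \frac{3063}{116}$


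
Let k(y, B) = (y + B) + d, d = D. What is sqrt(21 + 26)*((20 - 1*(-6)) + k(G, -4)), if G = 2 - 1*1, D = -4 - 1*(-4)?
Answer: 23*sqrt(47) ≈ 157.68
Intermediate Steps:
D = 0 (D = -4 + 4 = 0)
G = 1 (G = 2 - 1 = 1)
d = 0
k(y, B) = B + y (k(y, B) = (y + B) + 0 = (B + y) + 0 = B + y)
sqrt(21 + 26)*((20 - 1*(-6)) + k(G, -4)) = sqrt(21 + 26)*((20 - 1*(-6)) + (-4 + 1)) = sqrt(47)*((20 + 6) - 3) = sqrt(47)*(26 - 3) = sqrt(47)*23 = 23*sqrt(47)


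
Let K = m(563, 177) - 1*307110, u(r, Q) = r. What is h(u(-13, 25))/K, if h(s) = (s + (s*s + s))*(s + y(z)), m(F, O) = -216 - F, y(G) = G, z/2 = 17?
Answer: -3003/307889 ≈ -0.0097535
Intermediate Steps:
z = 34 (z = 2*17 = 34)
K = -307889 (K = (-216 - 1*563) - 1*307110 = (-216 - 563) - 307110 = -779 - 307110 = -307889)
h(s) = (34 + s)*(s² + 2*s) (h(s) = (s + (s*s + s))*(s + 34) = (s + (s² + s))*(34 + s) = (s + (s + s²))*(34 + s) = (s² + 2*s)*(34 + s) = (34 + s)*(s² + 2*s))
h(u(-13, 25))/K = -13*(68 + (-13)² + 36*(-13))/(-307889) = -13*(68 + 169 - 468)*(-1/307889) = -13*(-231)*(-1/307889) = 3003*(-1/307889) = -3003/307889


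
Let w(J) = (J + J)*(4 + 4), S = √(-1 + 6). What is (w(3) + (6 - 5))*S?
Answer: 49*√5 ≈ 109.57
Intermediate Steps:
S = √5 ≈ 2.2361
w(J) = 16*J (w(J) = (2*J)*8 = 16*J)
(w(3) + (6 - 5))*S = (16*3 + (6 - 5))*√5 = (48 + 1)*√5 = 49*√5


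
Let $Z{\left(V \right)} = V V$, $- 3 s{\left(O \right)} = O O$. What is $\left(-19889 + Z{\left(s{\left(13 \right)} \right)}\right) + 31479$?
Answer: $\frac{132871}{9} \approx 14763.0$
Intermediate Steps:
$s{\left(O \right)} = - \frac{O^{2}}{3}$ ($s{\left(O \right)} = - \frac{O O}{3} = - \frac{O^{2}}{3}$)
$Z{\left(V \right)} = V^{2}$
$\left(-19889 + Z{\left(s{\left(13 \right)} \right)}\right) + 31479 = \left(-19889 + \left(- \frac{13^{2}}{3}\right)^{2}\right) + 31479 = \left(-19889 + \left(\left(- \frac{1}{3}\right) 169\right)^{2}\right) + 31479 = \left(-19889 + \left(- \frac{169}{3}\right)^{2}\right) + 31479 = \left(-19889 + \frac{28561}{9}\right) + 31479 = - \frac{150440}{9} + 31479 = \frac{132871}{9}$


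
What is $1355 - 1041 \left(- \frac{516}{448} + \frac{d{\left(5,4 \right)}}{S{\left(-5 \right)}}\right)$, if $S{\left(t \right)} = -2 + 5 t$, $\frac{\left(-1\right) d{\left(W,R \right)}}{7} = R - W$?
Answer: $\frac{2846489}{1008} \approx 2823.9$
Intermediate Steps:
$d{\left(W,R \right)} = - 7 R + 7 W$ ($d{\left(W,R \right)} = - 7 \left(R - W\right) = - 7 R + 7 W$)
$1355 - 1041 \left(- \frac{516}{448} + \frac{d{\left(5,4 \right)}}{S{\left(-5 \right)}}\right) = 1355 - 1041 \left(- \frac{516}{448} + \frac{\left(-7\right) 4 + 7 \cdot 5}{-2 + 5 \left(-5\right)}\right) = 1355 - 1041 \left(\left(-516\right) \frac{1}{448} + \frac{-28 + 35}{-2 - 25}\right) = 1355 - 1041 \left(- \frac{129}{112} + \frac{7}{-27}\right) = 1355 - 1041 \left(- \frac{129}{112} + 7 \left(- \frac{1}{27}\right)\right) = 1355 - 1041 \left(- \frac{129}{112} - \frac{7}{27}\right) = 1355 - - \frac{1480649}{1008} = 1355 + \frac{1480649}{1008} = \frac{2846489}{1008}$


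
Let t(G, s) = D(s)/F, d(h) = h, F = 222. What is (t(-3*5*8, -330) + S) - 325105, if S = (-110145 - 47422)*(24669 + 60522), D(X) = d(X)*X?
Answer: -496673751724/37 ≈ -1.3424e+10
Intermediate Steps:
D(X) = X² (D(X) = X*X = X²)
S = -13423290297 (S = -157567*85191 = -13423290297)
t(G, s) = s²/222
(t(-3*5*8, -330) + S) - 325105 = ((1/222)*(-330)² - 13423290297) - 325105 = ((1/222)*108900 - 13423290297) - 325105 = (18150/37 - 13423290297) - 325105 = -496661722839/37 - 325105 = -496673751724/37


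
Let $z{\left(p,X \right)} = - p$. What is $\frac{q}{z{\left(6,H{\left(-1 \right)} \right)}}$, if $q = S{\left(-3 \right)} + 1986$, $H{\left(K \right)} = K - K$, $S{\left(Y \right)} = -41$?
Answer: $- \frac{1945}{6} \approx -324.17$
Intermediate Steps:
$H{\left(K \right)} = 0$
$q = 1945$ ($q = -41 + 1986 = 1945$)
$\frac{q}{z{\left(6,H{\left(-1 \right)} \right)}} = \frac{1945}{\left(-1\right) 6} = \frac{1945}{-6} = 1945 \left(- \frac{1}{6}\right) = - \frac{1945}{6}$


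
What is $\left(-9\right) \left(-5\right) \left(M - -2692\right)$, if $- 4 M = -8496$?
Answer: $216720$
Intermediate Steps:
$M = 2124$ ($M = \left(- \frac{1}{4}\right) \left(-8496\right) = 2124$)
$\left(-9\right) \left(-5\right) \left(M - -2692\right) = \left(-9\right) \left(-5\right) \left(2124 - -2692\right) = 45 \left(2124 + 2692\right) = 45 \cdot 4816 = 216720$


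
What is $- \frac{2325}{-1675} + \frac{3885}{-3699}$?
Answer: $\frac{27904}{82611} \approx 0.33778$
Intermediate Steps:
$- \frac{2325}{-1675} + \frac{3885}{-3699} = \left(-2325\right) \left(- \frac{1}{1675}\right) + 3885 \left(- \frac{1}{3699}\right) = \frac{93}{67} - \frac{1295}{1233} = \frac{27904}{82611}$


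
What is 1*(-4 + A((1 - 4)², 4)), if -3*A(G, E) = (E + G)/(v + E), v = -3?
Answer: -25/3 ≈ -8.3333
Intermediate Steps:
A(G, E) = -(E + G)/(3*(-3 + E))
1*(-4 + A((1 - 4)², 4)) = 1*(-4 + (-1*4 - (1 - 4)²)/(3*(-3 + 4))) = 1*(-4 + (⅓)*(-4 - 1*(-3)²)/1) = 1*(-4 + (⅓)*1*(-4 - 1*9)) = 1*(-4 + (⅓)*1*(-4 - 9)) = 1*(-4 + (⅓)*1*(-13)) = 1*(-4 - 13/3) = 1*(-25/3) = -25/3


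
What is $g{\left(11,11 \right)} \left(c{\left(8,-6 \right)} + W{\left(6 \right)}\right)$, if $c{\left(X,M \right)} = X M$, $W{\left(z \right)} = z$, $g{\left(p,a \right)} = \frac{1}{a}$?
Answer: $- \frac{42}{11} \approx -3.8182$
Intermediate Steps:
$c{\left(X,M \right)} = M X$
$g{\left(11,11 \right)} \left(c{\left(8,-6 \right)} + W{\left(6 \right)}\right) = \frac{\left(-6\right) 8 + 6}{11} = \frac{-48 + 6}{11} = \frac{1}{11} \left(-42\right) = - \frac{42}{11}$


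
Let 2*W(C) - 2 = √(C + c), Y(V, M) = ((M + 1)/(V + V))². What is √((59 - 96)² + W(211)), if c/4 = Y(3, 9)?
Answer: √(49320 + 6*√1999)/6 ≈ 37.114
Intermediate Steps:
Y(V, M) = (1 + M)²/(4*V²) (Y(V, M) = ((1 + M)/((2*V)))² = ((1 + M)*(1/(2*V)))² = ((1 + M)/(2*V))² = (1 + M)²/(4*V²))
c = 100/9 (c = 4*((¼)*(1 + 9)²/3²) = 4*((¼)*(⅑)*10²) = 4*((¼)*(⅑)*100) = 4*(25/9) = 100/9 ≈ 11.111)
W(C) = 1 + √(100/9 + C)/2 (W(C) = 1 + √(C + 100/9)/2 = 1 + √(100/9 + C)/2)
√((59 - 96)² + W(211)) = √((59 - 96)² + (1 + √(100 + 9*211)/6)) = √((-37)² + (1 + √(100 + 1899)/6)) = √(1369 + (1 + √1999/6)) = √(1370 + √1999/6)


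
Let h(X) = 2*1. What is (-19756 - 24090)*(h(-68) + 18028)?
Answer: -790543380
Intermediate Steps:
h(X) = 2
(-19756 - 24090)*(h(-68) + 18028) = (-19756 - 24090)*(2 + 18028) = -43846*18030 = -790543380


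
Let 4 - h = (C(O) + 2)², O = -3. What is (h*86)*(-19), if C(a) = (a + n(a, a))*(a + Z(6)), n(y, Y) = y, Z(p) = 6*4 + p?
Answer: 41823864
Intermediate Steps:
Z(p) = 24 + p
C(a) = 2*a*(30 + a) (C(a) = (a + a)*(a + (24 + 6)) = (2*a)*(a + 30) = (2*a)*(30 + a) = 2*a*(30 + a))
h = -25596 (h = 4 - (2*(-3)*(30 - 3) + 2)² = 4 - (2*(-3)*27 + 2)² = 4 - (-162 + 2)² = 4 - 1*(-160)² = 4 - 1*25600 = 4 - 25600 = -25596)
(h*86)*(-19) = -25596*86*(-19) = -2201256*(-19) = 41823864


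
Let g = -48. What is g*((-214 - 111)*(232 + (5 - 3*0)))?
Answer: 3697200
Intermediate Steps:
g*((-214 - 111)*(232 + (5 - 3*0))) = -48*(-214 - 111)*(232 + (5 - 3*0)) = -(-15600)*(232 + (5 + 0)) = -(-15600)*(232 + 5) = -(-15600)*237 = -48*(-77025) = 3697200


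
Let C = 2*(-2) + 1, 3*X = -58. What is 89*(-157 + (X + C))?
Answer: -47882/3 ≈ -15961.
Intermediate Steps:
X = -58/3 (X = (⅓)*(-58) = -58/3 ≈ -19.333)
C = -3 (C = -4 + 1 = -3)
89*(-157 + (X + C)) = 89*(-157 + (-58/3 - 3)) = 89*(-157 - 67/3) = 89*(-538/3) = -47882/3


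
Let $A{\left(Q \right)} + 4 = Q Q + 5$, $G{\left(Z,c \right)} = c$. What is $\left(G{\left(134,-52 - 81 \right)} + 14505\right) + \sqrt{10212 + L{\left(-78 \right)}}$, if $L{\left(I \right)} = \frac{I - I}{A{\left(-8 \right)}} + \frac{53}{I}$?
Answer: $14372 + \frac{\sqrt{62125674}}{78} \approx 14473.0$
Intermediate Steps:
$A{\left(Q \right)} = 1 + Q^{2}$ ($A{\left(Q \right)} = -4 + \left(Q Q + 5\right) = -4 + \left(Q^{2} + 5\right) = -4 + \left(5 + Q^{2}\right) = 1 + Q^{2}$)
$L{\left(I \right)} = \frac{53}{I}$ ($L{\left(I \right)} = \frac{I - I}{1 + \left(-8\right)^{2}} + \frac{53}{I} = \frac{0}{1 + 64} + \frac{53}{I} = \frac{0}{65} + \frac{53}{I} = 0 \cdot \frac{1}{65} + \frac{53}{I} = 0 + \frac{53}{I} = \frac{53}{I}$)
$\left(G{\left(134,-52 - 81 \right)} + 14505\right) + \sqrt{10212 + L{\left(-78 \right)}} = \left(\left(-52 - 81\right) + 14505\right) + \sqrt{10212 + \frac{53}{-78}} = \left(\left(-52 - 81\right) + 14505\right) + \sqrt{10212 + 53 \left(- \frac{1}{78}\right)} = \left(-133 + 14505\right) + \sqrt{10212 - \frac{53}{78}} = 14372 + \sqrt{\frac{796483}{78}} = 14372 + \frac{\sqrt{62125674}}{78}$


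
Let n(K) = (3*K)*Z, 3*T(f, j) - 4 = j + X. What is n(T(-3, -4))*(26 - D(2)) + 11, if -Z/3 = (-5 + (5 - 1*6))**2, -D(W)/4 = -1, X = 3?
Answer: -7117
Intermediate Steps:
D(W) = 4 (D(W) = -4*(-1) = 4)
T(f, j) = 7/3 + j/3 (T(f, j) = 4/3 + (j + 3)/3 = 4/3 + (3 + j)/3 = 4/3 + (1 + j/3) = 7/3 + j/3)
Z = -108 (Z = -3*(-5 + (5 - 1*6))**2 = -3*(-5 + (5 - 6))**2 = -3*(-5 - 1)**2 = -3*(-6)**2 = -3*36 = -108)
n(K) = -324*K (n(K) = (3*K)*(-108) = -324*K)
n(T(-3, -4))*(26 - D(2)) + 11 = (-324*(7/3 + (1/3)*(-4)))*(26 - 1*4) + 11 = (-324*(7/3 - 4/3))*(26 - 4) + 11 = -324*1*22 + 11 = -324*22 + 11 = -7128 + 11 = -7117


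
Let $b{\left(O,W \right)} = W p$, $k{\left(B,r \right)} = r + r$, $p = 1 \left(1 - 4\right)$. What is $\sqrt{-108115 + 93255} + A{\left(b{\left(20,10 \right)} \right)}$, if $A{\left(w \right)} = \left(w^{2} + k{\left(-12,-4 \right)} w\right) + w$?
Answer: $1110 + 2 i \sqrt{3715} \approx 1110.0 + 121.9 i$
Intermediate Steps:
$p = -3$ ($p = 1 \left(-3\right) = -3$)
$k{\left(B,r \right)} = 2 r$
$b{\left(O,W \right)} = - 3 W$ ($b{\left(O,W \right)} = W \left(-3\right) = - 3 W$)
$A{\left(w \right)} = w^{2} - 7 w$ ($A{\left(w \right)} = \left(w^{2} + 2 \left(-4\right) w\right) + w = \left(w^{2} - 8 w\right) + w = w^{2} - 7 w$)
$\sqrt{-108115 + 93255} + A{\left(b{\left(20,10 \right)} \right)} = \sqrt{-108115 + 93255} + \left(-3\right) 10 \left(-7 - 30\right) = \sqrt{-14860} - 30 \left(-7 - 30\right) = 2 i \sqrt{3715} - -1110 = 2 i \sqrt{3715} + 1110 = 1110 + 2 i \sqrt{3715}$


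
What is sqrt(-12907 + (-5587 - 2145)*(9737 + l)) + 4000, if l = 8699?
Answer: 4000 + I*sqrt(142560059) ≈ 4000.0 + 11940.0*I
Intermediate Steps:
sqrt(-12907 + (-5587 - 2145)*(9737 + l)) + 4000 = sqrt(-12907 + (-5587 - 2145)*(9737 + 8699)) + 4000 = sqrt(-12907 - 7732*18436) + 4000 = sqrt(-12907 - 142547152) + 4000 = sqrt(-142560059) + 4000 = I*sqrt(142560059) + 4000 = 4000 + I*sqrt(142560059)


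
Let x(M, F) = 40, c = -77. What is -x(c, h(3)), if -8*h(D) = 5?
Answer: -40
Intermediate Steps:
h(D) = -5/8 (h(D) = -⅛*5 = -5/8)
-x(c, h(3)) = -1*40 = -40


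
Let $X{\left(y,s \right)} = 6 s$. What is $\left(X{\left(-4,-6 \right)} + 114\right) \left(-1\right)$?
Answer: $-78$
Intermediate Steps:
$\left(X{\left(-4,-6 \right)} + 114\right) \left(-1\right) = \left(6 \left(-6\right) + 114\right) \left(-1\right) = \left(-36 + 114\right) \left(-1\right) = 78 \left(-1\right) = -78$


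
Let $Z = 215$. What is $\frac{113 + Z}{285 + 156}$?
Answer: $\frac{328}{441} \approx 0.74376$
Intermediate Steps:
$\frac{113 + Z}{285 + 156} = \frac{113 + 215}{285 + 156} = \frac{328}{441}$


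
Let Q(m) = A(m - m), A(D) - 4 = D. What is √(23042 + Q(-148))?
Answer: √23046 ≈ 151.81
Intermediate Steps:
A(D) = 4 + D
Q(m) = 4 (Q(m) = 4 + (m - m) = 4 + 0 = 4)
√(23042 + Q(-148)) = √(23042 + 4) = √23046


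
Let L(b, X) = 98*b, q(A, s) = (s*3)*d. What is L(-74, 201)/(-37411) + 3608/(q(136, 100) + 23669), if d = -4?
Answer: 297924076/840587759 ≈ 0.35442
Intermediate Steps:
q(A, s) = -12*s (q(A, s) = (s*3)*(-4) = (3*s)*(-4) = -12*s)
L(-74, 201)/(-37411) + 3608/(q(136, 100) + 23669) = (98*(-74))/(-37411) + 3608/(-12*100 + 23669) = -7252*(-1/37411) + 3608/(-1200 + 23669) = 7252/37411 + 3608/22469 = 297924076/840587759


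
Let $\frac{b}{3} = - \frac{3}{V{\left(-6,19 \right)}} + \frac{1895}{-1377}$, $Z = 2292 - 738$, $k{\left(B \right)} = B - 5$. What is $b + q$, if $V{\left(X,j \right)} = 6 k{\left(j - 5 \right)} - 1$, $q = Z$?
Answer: $\frac{37699592}{24327} \approx 1549.7$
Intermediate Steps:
$k{\left(B \right)} = -5 + B$ ($k{\left(B \right)} = B - 5 = -5 + B$)
$Z = 1554$
$q = 1554$
$V{\left(X,j \right)} = -61 + 6 j$ ($V{\left(X,j \right)} = 6 \left(-5 + \left(j - 5\right)\right) - 1 = 6 \left(-5 + \left(-5 + j\right)\right) - 1 = 6 \left(-10 + j\right) - 1 = \left(-60 + 6 j\right) - 1 = -61 + 6 j$)
$b = - \frac{104566}{24327}$ ($b = 3 \left(- \frac{3}{-61 + 6 \cdot 19} + \frac{1895}{-1377}\right) = 3 \left(- \frac{3}{-61 + 114} + 1895 \left(- \frac{1}{1377}\right)\right) = 3 \left(- \frac{3}{53} - \frac{1895}{1377}\right) = 3 \left(- \frac{104566}{72981}\right) = - \frac{104566}{24327} \approx -4.2984$)
$b + q = - \frac{104566}{24327} + 1554 = \frac{37699592}{24327}$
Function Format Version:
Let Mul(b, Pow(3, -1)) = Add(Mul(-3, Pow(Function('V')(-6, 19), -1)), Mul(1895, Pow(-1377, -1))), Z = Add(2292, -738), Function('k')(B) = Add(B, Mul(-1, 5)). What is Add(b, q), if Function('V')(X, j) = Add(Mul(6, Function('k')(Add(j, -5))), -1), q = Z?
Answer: Rational(37699592, 24327) ≈ 1549.7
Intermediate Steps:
Function('k')(B) = Add(-5, B) (Function('k')(B) = Add(B, -5) = Add(-5, B))
Z = 1554
q = 1554
Function('V')(X, j) = Add(-61, Mul(6, j)) (Function('V')(X, j) = Add(Mul(6, Add(-5, Add(j, -5))), -1) = Add(Mul(6, Add(-5, Add(-5, j))), -1) = Add(Mul(6, Add(-10, j)), -1) = Add(Add(-60, Mul(6, j)), -1) = Add(-61, Mul(6, j)))
b = Rational(-104566, 24327) (b = Mul(3, Add(Mul(-3, Pow(Add(-61, Mul(6, 19)), -1)), Mul(1895, Pow(-1377, -1)))) = Mul(3, Add(Mul(-3, Pow(Add(-61, 114), -1)), Mul(1895, Rational(-1, 1377)))) = Mul(3, Add(Mul(-3, Pow(53, -1)), Rational(-1895, 1377))) = Mul(3, Add(Mul(-3, Rational(1, 53)), Rational(-1895, 1377))) = Mul(3, Add(Rational(-3, 53), Rational(-1895, 1377))) = Mul(3, Rational(-104566, 72981)) = Rational(-104566, 24327) ≈ -4.2984)
Add(b, q) = Add(Rational(-104566, 24327), 1554) = Rational(37699592, 24327)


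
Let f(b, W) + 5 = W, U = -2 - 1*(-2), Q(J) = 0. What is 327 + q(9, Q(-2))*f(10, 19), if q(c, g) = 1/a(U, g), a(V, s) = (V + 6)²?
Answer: 5893/18 ≈ 327.39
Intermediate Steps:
U = 0 (U = -2 + 2 = 0)
f(b, W) = -5 + W
a(V, s) = (6 + V)²
q(c, g) = 1/36 (q(c, g) = 1/((6 + 0)²) = 1/(6²) = 1/36)
327 + q(9, Q(-2))*f(10, 19) = 327 + (-5 + 19)/36 = 327 + (1/36)*14 = 327 + 7/18 = 5893/18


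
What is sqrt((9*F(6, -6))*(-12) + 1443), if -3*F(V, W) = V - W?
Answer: 25*sqrt(3) ≈ 43.301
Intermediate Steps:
F(V, W) = -V/3 + W/3 (F(V, W) = -(V - W)/3 = -V/3 + W/3)
sqrt((9*F(6, -6))*(-12) + 1443) = sqrt((9*(-1/3*6 + (1/3)*(-6)))*(-12) + 1443) = sqrt((9*(-2 - 2))*(-12) + 1443) = sqrt((9*(-4))*(-12) + 1443) = sqrt(-36*(-12) + 1443) = sqrt(432 + 1443) = sqrt(1875) = 25*sqrt(3)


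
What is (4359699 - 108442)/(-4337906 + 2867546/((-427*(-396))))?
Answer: -32675161302/33341015173 ≈ -0.98003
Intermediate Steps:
(4359699 - 108442)/(-4337906 + 2867546/((-427*(-396)))) = 4251257/(-4337906 + 2867546/169092) = 4251257/(-4337906 + 2867546*(1/169092)) = 4251257/(-4337906 + 130343/7686) = 4251257/(-33341015173/7686) = 4251257*(-7686/33341015173) = -32675161302/33341015173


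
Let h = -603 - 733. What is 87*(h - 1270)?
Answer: -226722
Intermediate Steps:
h = -1336
87*(h - 1270) = 87*(-1336 - 1270) = 87*(-2606) = -226722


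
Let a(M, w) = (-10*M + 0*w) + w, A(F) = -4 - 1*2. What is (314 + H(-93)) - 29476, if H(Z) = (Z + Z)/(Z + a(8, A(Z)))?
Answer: -5219812/179 ≈ -29161.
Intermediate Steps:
A(F) = -6 (A(F) = -4 - 2 = -6)
a(M, w) = w - 10*M (a(M, w) = (-10*M + 0) + w = -10*M + w = w - 10*M)
H(Z) = 2*Z/(-86 + Z) (H(Z) = (Z + Z)/(Z + (-6 - 10*8)) = (2*Z)/(Z + (-6 - 80)) = (2*Z)/(Z - 86) = (2*Z)/(-86 + Z) = 2*Z/(-86 + Z))
(314 + H(-93)) - 29476 = (314 + 2*(-93)/(-86 - 93)) - 29476 = (314 + 2*(-93)/(-179)) - 29476 = (314 + 2*(-93)*(-1/179)) - 29476 = (314 + 186/179) - 29476 = 56392/179 - 29476 = -5219812/179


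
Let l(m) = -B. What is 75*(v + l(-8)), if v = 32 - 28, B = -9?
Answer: 975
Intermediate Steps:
v = 4
l(m) = 9 (l(m) = -1*(-9) = 9)
75*(v + l(-8)) = 75*(4 + 9) = 75*13 = 975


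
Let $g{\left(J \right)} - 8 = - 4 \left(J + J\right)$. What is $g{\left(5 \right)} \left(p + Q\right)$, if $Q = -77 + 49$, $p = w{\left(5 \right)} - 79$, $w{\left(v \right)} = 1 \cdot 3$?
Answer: $3328$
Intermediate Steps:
$w{\left(v \right)} = 3$
$g{\left(J \right)} = 8 - 8 J$ ($g{\left(J \right)} = 8 - 4 \left(J + J\right) = 8 - 4 \cdot 2 J = 8 - 8 J$)
$p = -76$ ($p = 3 - 79 = -76$)
$Q = -28$
$g{\left(5 \right)} \left(p + Q\right) = \left(8 - 40\right) \left(-76 - 28\right) = \left(8 - 40\right) \left(-104\right) = \left(-32\right) \left(-104\right) = 3328$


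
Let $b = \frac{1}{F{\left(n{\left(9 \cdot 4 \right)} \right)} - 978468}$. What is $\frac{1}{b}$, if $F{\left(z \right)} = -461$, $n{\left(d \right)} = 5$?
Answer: $-978929$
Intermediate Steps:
$b = - \frac{1}{978929}$ ($b = \frac{1}{-461 - 978468} = \frac{1}{-978929} = - \frac{1}{978929} \approx -1.0215 \cdot 10^{-6}$)
$\frac{1}{b} = \frac{1}{- \frac{1}{978929}} = -978929$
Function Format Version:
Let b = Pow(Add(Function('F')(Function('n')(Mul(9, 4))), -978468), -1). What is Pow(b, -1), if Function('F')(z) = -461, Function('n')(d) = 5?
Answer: -978929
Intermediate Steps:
b = Rational(-1, 978929) (b = Pow(Add(-461, -978468), -1) = Pow(-978929, -1) = Rational(-1, 978929) ≈ -1.0215e-6)
Pow(b, -1) = Pow(Rational(-1, 978929), -1) = -978929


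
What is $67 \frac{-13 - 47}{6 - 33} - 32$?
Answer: $\frac{1052}{9} \approx 116.89$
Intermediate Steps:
$67 \frac{-13 - 47}{6 - 33} - 32 = 67 \left(- \frac{60}{-27}\right) - 32 = 67 \left(\left(-60\right) \left(- \frac{1}{27}\right)\right) - 32 = 67 \cdot \frac{20}{9} - 32 = \frac{1340}{9} - 32 = \frac{1052}{9}$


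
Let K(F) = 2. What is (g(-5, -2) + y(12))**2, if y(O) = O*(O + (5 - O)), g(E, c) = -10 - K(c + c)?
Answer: 2304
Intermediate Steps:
g(E, c) = -12 (g(E, c) = -10 - 1*2 = -10 - 2 = -12)
y(O) = 5*O (y(O) = O*5 = 5*O)
(g(-5, -2) + y(12))**2 = (-12 + 5*12)**2 = (-12 + 60)**2 = 48**2 = 2304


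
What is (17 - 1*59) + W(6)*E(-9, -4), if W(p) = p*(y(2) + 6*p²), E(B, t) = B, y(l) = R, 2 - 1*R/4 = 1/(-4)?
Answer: -12192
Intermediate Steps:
R = 9 (R = 8 - 4/(-4) = 8 - 4*(-¼) = 8 + 1 = 9)
y(l) = 9
W(p) = p*(9 + 6*p²)
(17 - 1*59) + W(6)*E(-9, -4) = (17 - 1*59) + (6*6³ + 9*6)*(-9) = (17 - 59) + (6*216 + 54)*(-9) = -42 + (1296 + 54)*(-9) = -42 + 1350*(-9) = -42 - 12150 = -12192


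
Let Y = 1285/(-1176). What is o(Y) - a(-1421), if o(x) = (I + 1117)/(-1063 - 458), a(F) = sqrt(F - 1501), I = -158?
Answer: -959/1521 - I*sqrt(2922) ≈ -0.63051 - 54.056*I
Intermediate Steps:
a(F) = sqrt(-1501 + F)
Y = -1285/1176 (Y = 1285*(-1/1176) = -1285/1176 ≈ -1.0927)
o(x) = -959/1521 (o(x) = (-158 + 1117)/(-1063 - 458) = 959/(-1521) = 959*(-1/1521) = -959/1521)
o(Y) - a(-1421) = -959/1521 - sqrt(-1501 - 1421) = -959/1521 - sqrt(-2922) = -959/1521 - I*sqrt(2922)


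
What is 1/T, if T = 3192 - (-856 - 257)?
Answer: 1/4305 ≈ 0.00023229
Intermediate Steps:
T = 4305 (T = 3192 - 1*(-1113) = 3192 + 1113 = 4305)
1/T = 1/4305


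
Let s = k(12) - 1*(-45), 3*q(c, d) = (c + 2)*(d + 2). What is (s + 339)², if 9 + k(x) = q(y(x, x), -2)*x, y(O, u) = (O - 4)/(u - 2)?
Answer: 140625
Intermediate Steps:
y(O, u) = (-4 + O)/(-2 + u)
q(c, d) = (2 + c)*(2 + d)/3 (q(c, d) = ((c + 2)*(d + 2))/3 = ((2 + c)*(2 + d))/3 = (2 + c)*(2 + d)/3)
k(x) = -9 (k(x) = -9 + (4/3 + 2*((-4 + x)/(-2 + x))/3 + (⅔)*(-2) + (⅓)*((-4 + x)/(-2 + x))*(-2))*x = -9 + (4/3 + 2*(-4 + x)/(3*(-2 + x)) - 4/3 - 2*(-4 + x)/(3*(-2 + x)))*x = -9 + 0*x = -9 + 0 = -9)
s = 36 (s = -9 - 1*(-45) = -9 + 45 = 36)
(s + 339)² = (36 + 339)² = 375² = 140625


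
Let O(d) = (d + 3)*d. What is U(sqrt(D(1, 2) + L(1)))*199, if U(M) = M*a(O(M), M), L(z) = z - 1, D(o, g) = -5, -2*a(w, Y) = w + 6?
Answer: 2985/2 - 199*I*sqrt(5)/2 ≈ 1492.5 - 222.49*I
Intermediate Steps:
O(d) = d*(3 + d) (O(d) = (3 + d)*d = d*(3 + d))
a(w, Y) = -3 - w/2 (a(w, Y) = -(w + 6)/2 = -(6 + w)/2 = -3 - w/2)
L(z) = -1 + z
U(M) = M*(-3 - M*(3 + M)/2)
U(sqrt(D(1, 2) + L(1)))*199 = -sqrt(-5 + (-1 + 1))*(6 + sqrt(-5 + (-1 + 1))*(3 + sqrt(-5 + (-1 + 1))))/2*199 = -sqrt(-5 + 0)*(6 + sqrt(-5 + 0)*(3 + sqrt(-5 + 0)))/2*199 = -sqrt(-5)*(6 + sqrt(-5)*(3 + sqrt(-5)))/2*199 = -I*sqrt(5)*(6 + (I*sqrt(5))*(3 + I*sqrt(5)))/2*199 = -I*sqrt(5)*(6 + I*sqrt(5)*(3 + I*sqrt(5)))/2*199 = -199*I*sqrt(5)*(6 + I*sqrt(5)*(3 + I*sqrt(5)))/2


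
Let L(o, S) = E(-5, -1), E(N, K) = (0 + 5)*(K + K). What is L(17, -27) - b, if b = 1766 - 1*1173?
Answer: -603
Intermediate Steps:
b = 593 (b = 1766 - 1173 = 593)
E(N, K) = 10*K (E(N, K) = 5*(2*K) = 10*K)
L(o, S) = -10 (L(o, S) = 10*(-1) = -10)
L(17, -27) - b = -10 - 1*593 = -10 - 593 = -603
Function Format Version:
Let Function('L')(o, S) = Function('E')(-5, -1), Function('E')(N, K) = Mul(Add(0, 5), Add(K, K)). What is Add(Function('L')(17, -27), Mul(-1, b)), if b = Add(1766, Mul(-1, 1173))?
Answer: -603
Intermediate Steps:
b = 593 (b = Add(1766, -1173) = 593)
Function('E')(N, K) = Mul(10, K) (Function('E')(N, K) = Mul(5, Mul(2, K)) = Mul(10, K))
Function('L')(o, S) = -10 (Function('L')(o, S) = Mul(10, -1) = -10)
Add(Function('L')(17, -27), Mul(-1, b)) = Add(-10, Mul(-1, 593)) = Add(-10, -593) = -603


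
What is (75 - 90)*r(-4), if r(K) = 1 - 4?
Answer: 45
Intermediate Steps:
r(K) = -3
(75 - 90)*r(-4) = (75 - 90)*(-3) = -15*(-3) = 45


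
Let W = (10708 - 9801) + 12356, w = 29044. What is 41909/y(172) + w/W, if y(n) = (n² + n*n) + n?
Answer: 759770009/262342140 ≈ 2.8961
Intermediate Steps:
W = 13263 (W = 907 + 12356 = 13263)
y(n) = n + 2*n² (y(n) = (n² + n²) + n = 2*n² + n = n + 2*n²)
41909/y(172) + w/W = 41909/((172*(1 + 2*172))) + 29044/13263 = 41909/((172*(1 + 344))) + 29044*(1/13263) = 41909/((172*345)) + 29044/13263 = 41909/59340 + 29044/13263 = 759770009/262342140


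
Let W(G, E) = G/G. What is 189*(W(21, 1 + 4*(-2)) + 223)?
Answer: 42336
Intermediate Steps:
W(G, E) = 1
189*(W(21, 1 + 4*(-2)) + 223) = 189*(1 + 223) = 189*224 = 42336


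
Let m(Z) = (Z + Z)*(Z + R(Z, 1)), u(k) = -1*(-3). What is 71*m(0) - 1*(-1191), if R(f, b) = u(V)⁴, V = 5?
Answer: 1191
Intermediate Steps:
u(k) = 3
R(f, b) = 81 (R(f, b) = 3⁴ = 81)
m(Z) = 2*Z*(81 + Z) (m(Z) = (Z + Z)*(Z + 81) = (2*Z)*(81 + Z) = 2*Z*(81 + Z))
71*m(0) - 1*(-1191) = 71*(2*0*(81 + 0)) - 1*(-1191) = 71*(2*0*81) + 1191 = 71*0 + 1191 = 0 + 1191 = 1191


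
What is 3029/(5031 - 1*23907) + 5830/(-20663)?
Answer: -13279639/30002676 ≈ -0.44262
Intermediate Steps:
3029/(5031 - 1*23907) + 5830/(-20663) = 3029/(5031 - 23907) + 5830*(-1/20663) = 3029/(-18876) - 5830/20663 = 3029*(-1/18876) - 5830/20663 = -233/1452 - 5830/20663 = -13279639/30002676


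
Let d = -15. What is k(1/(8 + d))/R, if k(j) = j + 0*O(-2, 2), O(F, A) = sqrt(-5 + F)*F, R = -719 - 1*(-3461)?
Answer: -1/19194 ≈ -5.2100e-5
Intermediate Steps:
R = 2742 (R = -719 + 3461 = 2742)
O(F, A) = F*sqrt(-5 + F)
k(j) = j (k(j) = j + 0*(-2*sqrt(-5 - 2)) = j + 0*(-2*I*sqrt(7)) = j + 0 = j)
k(1/(8 + d))/R = 1/((8 - 15)*2742) = (1/2742)/(-7) = -1/7*1/2742 = -1/19194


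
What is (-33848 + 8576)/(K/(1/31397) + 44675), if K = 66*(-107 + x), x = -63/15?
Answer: 126360/1151920937 ≈ 0.00010970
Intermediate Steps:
x = -21/5 (x = -63*1/15 = -21/5 ≈ -4.2000)
K = -36696/5 (K = 66*(-107 - 21/5) = 66*(-556/5) = -36696/5 ≈ -7339.2)
(-33848 + 8576)/(K/(1/31397) + 44675) = (-33848 + 8576)/(-36696/(5*(1/31397)) + 44675) = -25272/(-36696/(5*1/31397) + 44675) = -25272/(-36696/5*31397 + 44675) = -25272/(-1152144312/5 + 44675) = -25272/(-1151920937/5) = -25272*(-5/1151920937) = 126360/1151920937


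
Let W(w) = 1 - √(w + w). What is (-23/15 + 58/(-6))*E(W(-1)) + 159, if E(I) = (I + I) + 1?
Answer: 627/5 + 112*I*√2/5 ≈ 125.4 + 31.678*I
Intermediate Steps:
W(w) = 1 - √2*√w (W(w) = 1 - √(2*w) = 1 - √2*√w)
E(I) = 1 + 2*I (E(I) = 2*I + 1 = 1 + 2*I)
(-23/15 + 58/(-6))*E(W(-1)) + 159 = (-23/15 + 58/(-6))*(1 + 2*(1 - √2*√(-1))) + 159 = (-23*1/15 + 58*(-⅙))*(1 + 2*(1 - √2*I)) + 159 = (-23/15 - 29/3)*(1 + 2*(1 - I*√2)) + 159 = -56*(1 + (2 - 2*I*√2))/5 + 159 = -56*(3 - 2*I*√2)/5 + 159 = (-168/5 + 112*I*√2/5) + 159 = 627/5 + 112*I*√2/5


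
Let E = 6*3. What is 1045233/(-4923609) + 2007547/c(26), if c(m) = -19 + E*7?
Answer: 3294754879064/175608721 ≈ 18762.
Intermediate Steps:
E = 18
c(m) = 107 (c(m) = -19 + 18*7 = -19 + 126 = 107)
1045233/(-4923609) + 2007547/c(26) = 1045233/(-4923609) + 2007547/107 = 1045233*(-1/4923609) + 2007547*(1/107) = -348411/1641203 + 2007547/107 = 3294754879064/175608721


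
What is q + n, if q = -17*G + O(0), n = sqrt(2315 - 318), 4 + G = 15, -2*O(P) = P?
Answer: -187 + sqrt(1997) ≈ -142.31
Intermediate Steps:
O(P) = -P/2
G = 11 (G = -4 + 15 = 11)
n = sqrt(1997) ≈ 44.688
q = -187 (q = -17*11 - 1/2*0 = -187 + 0 = -187)
q + n = -187 + sqrt(1997)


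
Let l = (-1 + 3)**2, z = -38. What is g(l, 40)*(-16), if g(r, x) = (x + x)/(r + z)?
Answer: 640/17 ≈ 37.647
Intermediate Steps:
l = 4 (l = 2**2 = 4)
g(r, x) = 2*x/(-38 + r) (g(r, x) = (x + x)/(r - 38) = (2*x)/(-38 + r) = 2*x/(-38 + r))
g(l, 40)*(-16) = (2*40/(-38 + 4))*(-16) = (2*40/(-34))*(-16) = (2*40*(-1/34))*(-16) = -40/17*(-16) = 640/17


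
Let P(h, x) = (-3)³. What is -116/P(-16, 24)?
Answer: 116/27 ≈ 4.2963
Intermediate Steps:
P(h, x) = -27
-116/P(-16, 24) = -116/(-27) = -116*(-1/27) = 116/27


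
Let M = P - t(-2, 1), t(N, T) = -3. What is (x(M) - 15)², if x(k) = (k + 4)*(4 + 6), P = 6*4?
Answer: 87025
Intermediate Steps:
P = 24
M = 27 (M = 24 - 1*(-3) = 24 + 3 = 27)
x(k) = 40 + 10*k (x(k) = (4 + k)*10 = 40 + 10*k)
(x(M) - 15)² = ((40 + 10*27) - 15)² = ((40 + 270) - 15)² = (310 - 15)² = 295² = 87025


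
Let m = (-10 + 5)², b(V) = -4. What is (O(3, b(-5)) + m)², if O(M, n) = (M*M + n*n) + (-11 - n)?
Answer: 1849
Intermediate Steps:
O(M, n) = -11 + M² + n² - n (O(M, n) = (M² + n²) + (-11 - n) = -11 + M² + n² - n)
m = 25 (m = (-5)² = 25)
(O(3, b(-5)) + m)² = ((-11 + 3² + (-4)² - 1*(-4)) + 25)² = ((-11 + 9 + 16 + 4) + 25)² = (18 + 25)² = 43² = 1849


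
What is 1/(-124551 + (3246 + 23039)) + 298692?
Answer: 29351268071/98266 ≈ 2.9869e+5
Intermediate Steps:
1/(-124551 + (3246 + 23039)) + 298692 = 1/(-124551 + 26285) + 298692 = 1/(-98266) + 298692 = -1/98266 + 298692 = 29351268071/98266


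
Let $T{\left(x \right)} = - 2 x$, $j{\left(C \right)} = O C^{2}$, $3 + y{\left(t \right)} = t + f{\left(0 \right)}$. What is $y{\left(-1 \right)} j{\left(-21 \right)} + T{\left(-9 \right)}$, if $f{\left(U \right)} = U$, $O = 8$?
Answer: $-14094$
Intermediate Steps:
$y{\left(t \right)} = -3 + t$ ($y{\left(t \right)} = -3 + \left(t + 0\right) = -3 + t$)
$j{\left(C \right)} = 8 C^{2}$
$y{\left(-1 \right)} j{\left(-21 \right)} + T{\left(-9 \right)} = \left(-3 - 1\right) 8 \left(-21\right)^{2} - -18 = - 4 \cdot 8 \cdot 441 + 18 = \left(-4\right) 3528 + 18 = -14112 + 18 = -14094$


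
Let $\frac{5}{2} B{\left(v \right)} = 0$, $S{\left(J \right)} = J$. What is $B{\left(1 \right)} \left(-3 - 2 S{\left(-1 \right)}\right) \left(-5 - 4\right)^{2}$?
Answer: $0$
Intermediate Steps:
$B{\left(v \right)} = 0$ ($B{\left(v \right)} = \frac{2}{5} \cdot 0 = 0$)
$B{\left(1 \right)} \left(-3 - 2 S{\left(-1 \right)}\right) \left(-5 - 4\right)^{2} = 0 \left(-3 - -2\right) \left(-5 - 4\right)^{2} = 0 \left(-3 + 2\right) \left(-9\right)^{2} = 0 \left(-1\right) 81 = 0 \cdot 81 = 0$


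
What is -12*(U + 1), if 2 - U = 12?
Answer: 108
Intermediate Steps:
U = -10 (U = 2 - 1*12 = 2 - 12 = -10)
-12*(U + 1) = -12*(-10 + 1) = -12*(-9) = 108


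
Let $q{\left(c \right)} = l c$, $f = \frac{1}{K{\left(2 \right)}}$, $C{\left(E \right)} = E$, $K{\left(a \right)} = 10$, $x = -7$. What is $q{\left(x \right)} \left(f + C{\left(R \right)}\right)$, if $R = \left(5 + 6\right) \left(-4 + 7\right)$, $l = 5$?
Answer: $- \frac{2317}{2} \approx -1158.5$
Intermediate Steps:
$R = 33$ ($R = 11 \cdot 3 = 33$)
$f = \frac{1}{10} \approx 0.1$
$q{\left(c \right)} = 5 c$
$q{\left(x \right)} \left(f + C{\left(R \right)}\right) = 5 \left(-7\right) \left(\frac{1}{10} + 33\right) = \left(-35\right) \frac{331}{10} = - \frac{2317}{2}$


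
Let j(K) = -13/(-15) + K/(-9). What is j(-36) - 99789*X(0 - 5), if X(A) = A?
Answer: 7484248/15 ≈ 4.9895e+5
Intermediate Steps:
j(K) = 13/15 - K/9 (j(K) = -13*(-1/15) + K*(-⅑) = 13/15 - K/9)
j(-36) - 99789*X(0 - 5) = (13/15 - ⅑*(-36)) - 99789*(0 - 5) = (13/15 + 4) - 99789*(-5) = 73/15 - 899*(-555) = 73/15 + 498945 = 7484248/15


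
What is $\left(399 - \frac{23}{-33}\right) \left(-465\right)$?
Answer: $- \frac{2044450}{11} \approx -1.8586 \cdot 10^{5}$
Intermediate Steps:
$\left(399 - \frac{23}{-33}\right) \left(-465\right) = \left(399 - - \frac{23}{33}\right) \left(-465\right) = \left(399 + \frac{23}{33}\right) \left(-465\right) = \frac{13190}{33} \left(-465\right) = - \frac{2044450}{11}$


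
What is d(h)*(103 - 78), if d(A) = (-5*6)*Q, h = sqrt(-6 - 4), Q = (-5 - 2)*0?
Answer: 0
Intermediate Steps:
Q = 0 (Q = -7*0 = 0)
h = I*sqrt(10) (h = sqrt(-10) = I*sqrt(10) ≈ 3.1623*I)
d(A) = 0 (d(A) = -5*6*0 = -30*0 = 0)
d(h)*(103 - 78) = 0*(103 - 78) = 0*25 = 0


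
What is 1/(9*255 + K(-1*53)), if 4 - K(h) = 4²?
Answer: 1/2283 ≈ 0.00043802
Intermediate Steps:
K(h) = -12 (K(h) = 4 - 1*4² = 4 - 1*16 = 4 - 16 = -12)
1/(9*255 + K(-1*53)) = 1/(9*255 - 12) = 1/(2295 - 12) = 1/2283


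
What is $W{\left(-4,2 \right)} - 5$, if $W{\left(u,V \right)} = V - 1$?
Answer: $-4$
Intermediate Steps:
$W{\left(u,V \right)} = -1 + V$
$W{\left(-4,2 \right)} - 5 = \left(-1 + 2\right) - 5 = 1 - 5 = -4$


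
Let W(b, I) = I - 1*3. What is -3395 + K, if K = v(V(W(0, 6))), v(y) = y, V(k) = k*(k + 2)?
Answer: -3380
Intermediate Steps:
W(b, I) = -3 + I (W(b, I) = I - 3 = -3 + I)
V(k) = k*(2 + k)
K = 15 (K = (-3 + 6)*(2 + (-3 + 6)) = 3*(2 + 3) = 3*5 = 15)
-3395 + K = -3395 + 15 = -3380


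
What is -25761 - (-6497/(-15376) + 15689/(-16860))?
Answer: -1669533364579/64809840 ≈ -25761.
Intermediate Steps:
-25761 - (-6497/(-15376) + 15689/(-16860)) = -25761 - (-6497*(-1/15376) + 15689*(-1/16860)) = -25761 - (6497/15376 - 15689/16860) = -25761 - 1*(-32923661/64809840) = -25761 + 32923661/64809840 = -1669533364579/64809840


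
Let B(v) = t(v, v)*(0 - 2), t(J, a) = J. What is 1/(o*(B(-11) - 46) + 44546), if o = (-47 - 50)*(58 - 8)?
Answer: 1/160946 ≈ 6.2133e-6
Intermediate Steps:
o = -4850 (o = -97*50 = -4850)
B(v) = -2*v (B(v) = v*(0 - 2) = v*(-2) = -2*v)
1/(o*(B(-11) - 46) + 44546) = 1/(-4850*(-2*(-11) - 46) + 44546) = 1/(-4850*(22 - 46) + 44546) = 1/(-4850*(-24) + 44546) = 1/(116400 + 44546) = 1/160946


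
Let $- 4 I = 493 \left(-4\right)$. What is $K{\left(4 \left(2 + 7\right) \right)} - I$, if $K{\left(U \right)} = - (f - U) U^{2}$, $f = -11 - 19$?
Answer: $85043$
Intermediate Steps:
$f = -30$
$K{\left(U \right)} = U^{2} \left(30 + U\right)$ ($K{\left(U \right)} = - (-30 - U) U^{2} = \left(30 + U\right) U^{2} = U^{2} \left(30 + U\right)$)
$I = 493$ ($I = - \frac{493 \left(-4\right)}{4} = \left(- \frac{1}{4}\right) \left(-1972\right) = 493$)
$K{\left(4 \left(2 + 7\right) \right)} - I = \left(4 \left(2 + 7\right)\right)^{2} \left(30 + 4 \left(2 + 7\right)\right) - 493 = \left(4 \cdot 9\right)^{2} \left(30 + 4 \cdot 9\right) - 493 = 36^{2} \left(30 + 36\right) - 493 = 1296 \cdot 66 - 493 = 85536 - 493 = 85043$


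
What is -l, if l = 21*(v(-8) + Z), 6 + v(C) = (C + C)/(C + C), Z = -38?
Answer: 903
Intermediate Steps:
v(C) = -5 (v(C) = -6 + (C + C)/(C + C) = -6 + (2*C)/((2*C)) = -6 + (2*C)*(1/(2*C)) = -6 + 1 = -5)
l = -903 (l = 21*(-5 - 38) = 21*(-43) = -903)
-l = -1*(-903) = 903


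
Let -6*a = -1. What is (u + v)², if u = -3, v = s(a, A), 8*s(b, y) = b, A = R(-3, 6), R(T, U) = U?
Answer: 20449/2304 ≈ 8.8754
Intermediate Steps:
A = 6
a = ⅙ (a = -⅙*(-1) = ⅙ ≈ 0.16667)
s(b, y) = b/8
v = 1/48 (v = (⅛)*(⅙) = 1/48 ≈ 0.020833)
(u + v)² = (-3 + 1/48)² = (-143/48)² = 20449/2304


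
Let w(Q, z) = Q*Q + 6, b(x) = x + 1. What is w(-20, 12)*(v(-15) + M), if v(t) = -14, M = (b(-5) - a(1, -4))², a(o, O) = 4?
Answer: 20300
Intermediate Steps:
b(x) = 1 + x
w(Q, z) = 6 + Q² (w(Q, z) = Q² + 6 = 6 + Q²)
M = 64 (M = ((1 - 5) - 1*4)² = (-4 - 4)² = (-8)² = 64)
w(-20, 12)*(v(-15) + M) = (6 + (-20)²)*(-14 + 64) = (6 + 400)*50 = 406*50 = 20300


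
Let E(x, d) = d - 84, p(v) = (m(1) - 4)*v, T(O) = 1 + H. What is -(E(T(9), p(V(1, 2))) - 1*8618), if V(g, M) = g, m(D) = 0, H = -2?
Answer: 8706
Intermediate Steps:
T(O) = -1 (T(O) = 1 - 2 = -1)
p(v) = -4*v (p(v) = (0 - 4)*v = -4*v)
E(x, d) = -84 + d
-(E(T(9), p(V(1, 2))) - 1*8618) = -((-84 - 4*1) - 1*8618) = -((-84 - 4) - 8618) = -(-88 - 8618) = -1*(-8706) = 8706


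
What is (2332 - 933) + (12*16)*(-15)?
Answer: -1481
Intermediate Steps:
(2332 - 933) + (12*16)*(-15) = 1399 + 192*(-15) = 1399 - 2880 = -1481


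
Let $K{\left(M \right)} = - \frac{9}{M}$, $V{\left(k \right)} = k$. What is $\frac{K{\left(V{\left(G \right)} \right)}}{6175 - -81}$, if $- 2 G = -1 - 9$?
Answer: $- \frac{9}{31280} \approx -0.00028772$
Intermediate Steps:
$G = 5$ ($G = - \frac{-1 - 9}{2} = \left(- \frac{1}{2}\right) \left(-10\right) = 5$)
$\frac{K{\left(V{\left(G \right)} \right)}}{6175 - -81} = \frac{\left(-9\right) \frac{1}{5}}{6175 - -81} = \frac{\left(-9\right) \frac{1}{5}}{6175 + 81} = - \frac{9}{5 \cdot 6256} = \left(- \frac{9}{5}\right) \frac{1}{6256} = - \frac{9}{31280}$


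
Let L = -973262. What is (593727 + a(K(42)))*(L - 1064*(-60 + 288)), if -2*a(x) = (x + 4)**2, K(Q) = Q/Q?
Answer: -721870149683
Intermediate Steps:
K(Q) = 1
a(x) = -(4 + x)**2/2 (a(x) = -(x + 4)**2/2 = -(4 + x)**2/2)
(593727 + a(K(42)))*(L - 1064*(-60 + 288)) = (593727 - (4 + 1)**2/2)*(-973262 - 1064*(-60 + 288)) = (593727 - 1/2*5**2)*(-973262 - 1064*228) = (593727 - 1/2*25)*(-973262 - 242592) = (593727 - 25/2)*(-1215854) = (1187429/2)*(-1215854) = -721870149683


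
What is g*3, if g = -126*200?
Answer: -75600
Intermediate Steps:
g = -25200
g*3 = -25200*3 = -75600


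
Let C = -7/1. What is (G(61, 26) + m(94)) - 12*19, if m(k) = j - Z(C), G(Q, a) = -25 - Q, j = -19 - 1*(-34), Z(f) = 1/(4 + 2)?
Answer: -1795/6 ≈ -299.17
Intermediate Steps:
C = -7 (C = -7*1 = -7)
Z(f) = 1/6
j = 15 (j = -19 + 34 = 15)
m(k) = 89/6 (m(k) = 15 - 1*1/6 = 15 - 1/6 = 89/6)
(G(61, 26) + m(94)) - 12*19 = ((-25 - 1*61) + 89/6) - 12*19 = ((-25 - 61) + 89/6) - 228 = (-86 + 89/6) - 228 = -427/6 - 228 = -1795/6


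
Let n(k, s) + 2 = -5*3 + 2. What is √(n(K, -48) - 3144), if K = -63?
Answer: 9*I*√39 ≈ 56.205*I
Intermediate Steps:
n(k, s) = -15 (n(k, s) = -2 + (-5*3 + 2) = -2 + (-15 + 2) = -2 - 13 = -15)
√(n(K, -48) - 3144) = √(-15 - 3144) = √(-3159) = 9*I*√39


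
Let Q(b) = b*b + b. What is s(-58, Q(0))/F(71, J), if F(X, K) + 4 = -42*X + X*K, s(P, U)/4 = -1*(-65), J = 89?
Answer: 260/3333 ≈ 0.078008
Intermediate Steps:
Q(b) = b + b² (Q(b) = b² + b = b + b²)
s(P, U) = 260 (s(P, U) = 4*(-1*(-65)) = 4*65 = 260)
F(X, K) = -4 - 42*X + K*X (F(X, K) = -4 + (-42*X + X*K) = -4 + (-42*X + K*X) = -4 - 42*X + K*X)
s(-58, Q(0))/F(71, J) = 260/(-4 - 42*71 + 89*71) = 260/(-4 - 2982 + 6319) = 260/3333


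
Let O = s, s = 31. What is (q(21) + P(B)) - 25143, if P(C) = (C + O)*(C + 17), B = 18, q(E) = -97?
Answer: -23525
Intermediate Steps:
O = 31
P(C) = (17 + C)*(31 + C) (P(C) = (C + 31)*(C + 17) = (31 + C)*(17 + C) = (17 + C)*(31 + C))
(q(21) + P(B)) - 25143 = (-97 + (527 + 18² + 48*18)) - 25143 = (-97 + (527 + 324 + 864)) - 25143 = (-97 + 1715) - 25143 = 1618 - 25143 = -23525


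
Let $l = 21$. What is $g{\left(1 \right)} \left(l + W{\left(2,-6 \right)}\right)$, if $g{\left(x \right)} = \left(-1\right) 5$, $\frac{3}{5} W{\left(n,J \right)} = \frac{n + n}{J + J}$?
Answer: $- \frac{920}{9} \approx -102.22$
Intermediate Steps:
$W{\left(n,J \right)} = \frac{5 n}{3 J}$ ($W{\left(n,J \right)} = \frac{5 \frac{n + n}{J + J}}{3} = \frac{5 \frac{2 n}{2 J}}{3} = \frac{5 \cdot 2 n \frac{1}{2 J}}{3} = \frac{5 \frac{n}{J}}{3} = \frac{5 n}{3 J}$)
$g{\left(x \right)} = -5$
$g{\left(1 \right)} \left(l + W{\left(2,-6 \right)}\right) = - 5 \left(21 + \frac{5}{3} \cdot 2 \frac{1}{-6}\right) = - 5 \left(21 + \frac{5}{3} \cdot 2 \left(- \frac{1}{6}\right)\right) = - 5 \left(21 - \frac{5}{9}\right) = \left(-5\right) \frac{184}{9} = - \frac{920}{9}$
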